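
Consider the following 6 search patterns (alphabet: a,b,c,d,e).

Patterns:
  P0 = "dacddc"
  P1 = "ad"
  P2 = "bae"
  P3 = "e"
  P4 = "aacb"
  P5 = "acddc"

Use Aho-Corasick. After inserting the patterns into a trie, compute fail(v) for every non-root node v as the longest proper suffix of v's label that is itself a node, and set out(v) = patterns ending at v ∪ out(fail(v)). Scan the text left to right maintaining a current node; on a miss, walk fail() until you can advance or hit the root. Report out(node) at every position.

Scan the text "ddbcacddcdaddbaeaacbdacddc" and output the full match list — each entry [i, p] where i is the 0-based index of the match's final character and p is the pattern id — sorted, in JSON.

Build:
Trie (insert patterns):
  n0 'ε': a→7 b→9 d→1 e→12
  n1 'd': a→2
  n2 'da': c→3
  n3 'dac': d→4
  n4 'dacd': d→5
  n5 'dacdd': c→6
  n6 'dacddc': ·  ←P0
  n7 'a': a→13 c→16 d→8
  n8 'ad': ·  ←P1
  n9 'b': a→10
  n10 'ba': e→11
  n11 'bae': ·  ←P2
  n12 'e': ·  ←P3
  n13 'aa': c→14
  n14 'aac': b→15
  n15 'aacb': ·  ←P4
  n16 'ac': d→17
  n17 'acd': d→18
  n18 'acdd': c→19
  n19 'acddc': ·  ←P5

Failure links (BFS by depth):
  fail(1) 'd': from fail(0)=0 chase 'd': 0 ⇒ 0;  out=∅∪out(0)=∅
  fail(7) 'a': from fail(0)=0 chase 'a': 0 ⇒ 0;  out=∅∪out(0)=∅
  fail(9) 'b': from fail(0)=0 chase 'b': 0 ⇒ 0;  out=∅∪out(0)=∅
  fail(12) 'e': from fail(0)=0 chase 'e': 0 ⇒ 0;  out={3}∪out(0)={3}
  fail(2) 'da': from fail(1)=0 chase 'a': 0 ⇒ 7;  out=∅∪out(7)=∅
  fail(8) 'ad': from fail(7)=0 chase 'd': 0 ⇒ 1;  out={1}∪out(1)={1}
  fail(10) 'ba': from fail(9)=0 chase 'a': 0 ⇒ 7;  out=∅∪out(7)=∅
  fail(13) 'aa': from fail(7)=0 chase 'a': 0 ⇒ 7;  out=∅∪out(7)=∅
  fail(16) 'ac': from fail(7)=0 chase 'c': 0 ⇒ 0;  out=∅∪out(0)=∅
  fail(3) 'dac': from fail(2)=7 chase 'c': 7 ⇒ 16;  out=∅∪out(16)=∅
  fail(11) 'bae': from fail(10)=7 chase 'e': 7→0 ⇒ 12;  out={2}∪out(12)={2,3}
  fail(14) 'aac': from fail(13)=7 chase 'c': 7 ⇒ 16;  out=∅∪out(16)=∅
  fail(17) 'acd': from fail(16)=0 chase 'd': 0 ⇒ 1;  out=∅∪out(1)=∅
  fail(4) 'dacd': from fail(3)=16 chase 'd': 16 ⇒ 17;  out=∅∪out(17)=∅
  fail(15) 'aacb': from fail(14)=16 chase 'b': 16→0 ⇒ 9;  out={4}∪out(9)={4}
  fail(18) 'acdd': from fail(17)=1 chase 'd': 1→0 ⇒ 1;  out=∅∪out(1)=∅
  fail(5) 'dacdd': from fail(4)=17 chase 'd': 17 ⇒ 18;  out=∅∪out(18)=∅
  fail(19) 'acddc': from fail(18)=1 chase 'c': 1→0 ⇒ 0;  out={5}∪out(0)={5}
  fail(6) 'dacddc': from fail(5)=18 chase 'c': 18 ⇒ 19;  out={0}∪out(19)={0,5}

Scan:
i=0 'd': node 0→1
i=1 'd': node 1→1 (fail-walked)
i=2 'b': node 1→9 (fail-walked)
i=3 'c': node 9→0 (fail-walked)
i=4 'a': node 0→7
i=5 'c': node 7→16
i=6 'd': node 16→17
i=7 'd': node 17→18
i=8 'c': node 18→19  ** P5@[4:8]
i=9 'd': node 19→1 (fail-walked)
i=10 'a': node 1→2
i=11 'd': node 2→8 (fail-walked)  ** P1@[10:11]
i=12 'd': node 8→1 (fail-walked)
i=13 'b': node 1→9 (fail-walked)
i=14 'a': node 9→10
i=15 'e': node 10→11  ** P2@[13:15],P3@[15:15]
i=16 'a': node 11→7 (fail-walked)
i=17 'a': node 7→13
i=18 'c': node 13→14
i=19 'b': node 14→15  ** P4@[16:19]
i=20 'd': node 15→1 (fail-walked)
i=21 'a': node 1→2
i=22 'c': node 2→3
i=23 'd': node 3→4
i=24 'd': node 4→5
i=25 'c': node 5→6  ** P0@[20:25],P5@[21:25]

All matches (sorted): [[8,5],[11,1],[15,2],[15,3],[19,4],[25,0],[25,5]]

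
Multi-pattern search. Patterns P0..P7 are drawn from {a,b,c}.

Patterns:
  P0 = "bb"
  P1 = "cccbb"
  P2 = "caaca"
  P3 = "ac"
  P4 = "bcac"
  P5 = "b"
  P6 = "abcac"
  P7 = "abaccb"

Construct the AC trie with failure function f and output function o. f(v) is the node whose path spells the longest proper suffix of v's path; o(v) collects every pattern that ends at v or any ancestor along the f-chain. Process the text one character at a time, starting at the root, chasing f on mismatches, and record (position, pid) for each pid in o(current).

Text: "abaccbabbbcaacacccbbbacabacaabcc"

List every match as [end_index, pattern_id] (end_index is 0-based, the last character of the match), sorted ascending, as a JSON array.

Construct AC machine:
Trie nodes:
  n0 'ε': a→12 b→1 c→3
  n1 'b': b→2 c→14  [P5 ends]
  n2 'bb': ·  [P0 ends]
  n3 'c': a→8 c→4
  n4 'cc': c→5
  n5 'ccc': b→6
  n6 'cccb': b→7
  n7 'cccbb': ·  [P1 ends]
  n8 'ca': a→9
  n9 'caa': c→10
  n10 'caac': a→11
  n11 'caaca': ·  [P2 ends]
  n12 'a': b→17 c→13
  n13 'ac': ·  [P3 ends]
  n14 'bc': a→15
  n15 'bca': c→16
  n16 'bcac': ·  [P4 ends]
  n17 'ab': a→21 c→18
  n18 'abc': a→19
  n19 'abca': c→20
  n20 'abcac': ·  [P6 ends]
  n21 'aba': c→22
  n22 'abac': c→23
  n23 'abacc': b→24
  n24 'abaccb': ·  [P7 ends]

BFS fail/out derivation:
  fail(1) 'b': from fail(0)=0 chase 'b': 0 ⇒ 0;  out={5}∪out(0)={5}
  fail(3) 'c': from fail(0)=0 chase 'c': 0 ⇒ 0;  out=∅∪out(0)=∅
  fail(12) 'a': from fail(0)=0 chase 'a': 0 ⇒ 0;  out=∅∪out(0)=∅
  fail(2) 'bb': from fail(1)=0 chase 'b': 0 ⇒ 1;  out={0}∪out(1)={0,5}
  fail(4) 'cc': from fail(3)=0 chase 'c': 0 ⇒ 3;  out=∅∪out(3)=∅
  fail(8) 'ca': from fail(3)=0 chase 'a': 0 ⇒ 12;  out=∅∪out(12)=∅
  fail(13) 'ac': from fail(12)=0 chase 'c': 0 ⇒ 3;  out={3}∪out(3)={3}
  fail(14) 'bc': from fail(1)=0 chase 'c': 0 ⇒ 3;  out=∅∪out(3)=∅
  fail(17) 'ab': from fail(12)=0 chase 'b': 0 ⇒ 1;  out=∅∪out(1)={5}
  fail(5) 'ccc': from fail(4)=3 chase 'c': 3 ⇒ 4;  out=∅∪out(4)=∅
  fail(9) 'caa': from fail(8)=12 chase 'a': 12→0 ⇒ 12;  out=∅∪out(12)=∅
  fail(15) 'bca': from fail(14)=3 chase 'a': 3 ⇒ 8;  out=∅∪out(8)=∅
  fail(18) 'abc': from fail(17)=1 chase 'c': 1 ⇒ 14;  out=∅∪out(14)=∅
  fail(21) 'aba': from fail(17)=1 chase 'a': 1→0 ⇒ 12;  out=∅∪out(12)=∅
  fail(6) 'cccb': from fail(5)=4 chase 'b': 4→3→0 ⇒ 1;  out=∅∪out(1)={5}
  fail(10) 'caac': from fail(9)=12 chase 'c': 12 ⇒ 13;  out=∅∪out(13)={3}
  fail(16) 'bcac': from fail(15)=8 chase 'c': 8→12 ⇒ 13;  out={4}∪out(13)={3,4}
  fail(19) 'abca': from fail(18)=14 chase 'a': 14 ⇒ 15;  out=∅∪out(15)=∅
  fail(22) 'abac': from fail(21)=12 chase 'c': 12 ⇒ 13;  out=∅∪out(13)={3}
  fail(7) 'cccbb': from fail(6)=1 chase 'b': 1 ⇒ 2;  out={1}∪out(2)={0,1,5}
  fail(11) 'caaca': from fail(10)=13 chase 'a': 13→3 ⇒ 8;  out={2}∪out(8)={2}
  fail(20) 'abcac': from fail(19)=15 chase 'c': 15 ⇒ 16;  out={6}∪out(16)={3,4,6}
  fail(23) 'abacc': from fail(22)=13 chase 'c': 13→3 ⇒ 4;  out=∅∪out(4)=∅
  fail(24) 'abaccb': from fail(23)=4 chase 'b': 4→3→0 ⇒ 1;  out={7}∪out(1)={5,7}

Scan:
[0] read 'a'  n0⇒n12
[1] read 'b'  n12⇒n17  ** P5@[1:1]
[2] read 'a'  n17⇒n21
[3] read 'c'  n21⇒n22  ** P3@[2:3]
[4] read 'c'  n22⇒n23
[5] read 'b'  n23⇒n24  ** P5@[5:5],P7@[0:5]
[6] read 'a'  n24⇒n12 (via fail)
[7] read 'b'  n12⇒n17  ** P5@[7:7]
[8] read 'b'  n17⇒n2 (via fail)  ** P0@[7:8],P5@[8:8]
[9] read 'b'  n2⇒n2 (via fail)  ** P0@[8:9],P5@[9:9]
[10] read 'c'  n2⇒n14 (via fail)
[11] read 'a'  n14⇒n15
[12] read 'a'  n15⇒n9 (via fail)
[13] read 'c'  n9⇒n10  ** P3@[12:13]
[14] read 'a'  n10⇒n11  ** P2@[10:14]
[15] read 'c'  n11⇒n13 (via fail)  ** P3@[14:15]
[16] read 'c'  n13⇒n4 (via fail)
[17] read 'c'  n4⇒n5
[18] read 'b'  n5⇒n6  ** P5@[18:18]
[19] read 'b'  n6⇒n7  ** P0@[18:19],P1@[15:19],P5@[19:19]
[20] read 'b'  n7⇒n2 (via fail)  ** P0@[19:20],P5@[20:20]
[21] read 'a'  n2⇒n12 (via fail)
[22] read 'c'  n12⇒n13  ** P3@[21:22]
[23] read 'a'  n13⇒n8 (via fail)
[24] read 'b'  n8⇒n17 (via fail)  ** P5@[24:24]
[25] read 'a'  n17⇒n21
[26] read 'c'  n21⇒n22  ** P3@[25:26]
[27] read 'a'  n22⇒n8 (via fail)
[28] read 'a'  n8⇒n9
[29] read 'b'  n9⇒n17 (via fail)  ** P5@[29:29]
[30] read 'c'  n17⇒n18
[31] read 'c'  n18⇒n4 (via fail)

All matches (sorted): [[1,5],[3,3],[5,5],[5,7],[7,5],[8,0],[8,5],[9,0],[9,5],[13,3],[14,2],[15,3],[18,5],[19,0],[19,1],[19,5],[20,0],[20,5],[22,3],[24,5],[26,3],[29,5]]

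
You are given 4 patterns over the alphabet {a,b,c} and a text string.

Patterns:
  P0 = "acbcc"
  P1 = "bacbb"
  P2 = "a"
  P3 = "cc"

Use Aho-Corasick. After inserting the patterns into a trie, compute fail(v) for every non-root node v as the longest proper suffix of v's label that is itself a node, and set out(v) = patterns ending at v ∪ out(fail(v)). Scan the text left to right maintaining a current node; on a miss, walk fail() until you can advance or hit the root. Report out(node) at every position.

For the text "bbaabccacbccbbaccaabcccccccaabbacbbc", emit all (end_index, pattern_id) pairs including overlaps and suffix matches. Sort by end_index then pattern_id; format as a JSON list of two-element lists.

Construct AC machine:
Trie (insert patterns):
  0='ε' goto a→1 b→6 c→11
  1='a' goto c→2  ←P2
  2='ac' goto b→3
  3='acb' goto c→4
  4='acbc' goto c→5
  5='acbcc' goto ·  ←P0
  6='b' goto a→7
  7='ba' goto c→8
  8='bac' goto b→9
  9='bacb' goto b→10
  10='bacbb' goto ·  ←P1
  11='c' goto c→12
  12='cc' goto ·  ←P3

BFS fail/out derivation:
  n1('a'): parent n0 fail=0; on 'a' 0 → fail=0;  out {2}∪∅={2}
  n6('b'): parent n0 fail=0; on 'b' 0 → fail=0;  out ∅∪∅=∅
  n11('c'): parent n0 fail=0; on 'c' 0 → fail=0;  out ∅∪∅=∅
  n2('ac'): parent n1 fail=0; on 'c' 0 → fail=11;  out ∅∪∅=∅
  n7('ba'): parent n6 fail=0; on 'a' 0 → fail=1;  out ∅∪{2}={2}
  n12('cc'): parent n11 fail=0; on 'c' 0 → fail=11;  out {3}∪∅={3}
  n3('acb'): parent n2 fail=11; on 'b' 11→0 → fail=6;  out ∅∪∅=∅
  n8('bac'): parent n7 fail=1; on 'c' 1 → fail=2;  out ∅∪∅=∅
  n4('acbc'): parent n3 fail=6; on 'c' 6→0 → fail=11;  out ∅∪∅=∅
  n9('bacb'): parent n8 fail=2; on 'b' 2 → fail=3;  out ∅∪∅=∅
  n5('acbcc'): parent n4 fail=11; on 'c' 11 → fail=12;  out {0}∪{3}={0,3}
  n10('bacbb'): parent n9 fail=3; on 'b' 3→6→0 → fail=6;  out {1}∪∅={1}

Text stream:
pos 0 'b': at 6
pos 1 'b': at 6 (via fail)
pos 2 'a': at 7  emit P2@[2:2]
pos 3 'a': at 1 (via fail)  emit P2@[3:3]
pos 4 'b': at 6 (via fail)
pos 5 'c': at 11 (via fail)
pos 6 'c': at 12  emit P3@[5:6]
pos 7 'a': at 1 (via fail)  emit P2@[7:7]
pos 8 'c': at 2
pos 9 'b': at 3
pos 10 'c': at 4
pos 11 'c': at 5  emit P0@[7:11],P3@[10:11]
pos 12 'b': at 6 (via fail)
pos 13 'b': at 6 (via fail)
pos 14 'a': at 7  emit P2@[14:14]
pos 15 'c': at 8
pos 16 'c': at 12 (via fail)  emit P3@[15:16]
pos 17 'a': at 1 (via fail)  emit P2@[17:17]
pos 18 'a': at 1 (via fail)  emit P2@[18:18]
pos 19 'b': at 6 (via fail)
pos 20 'c': at 11 (via fail)
pos 21 'c': at 12  emit P3@[20:21]
pos 22 'c': at 12 (via fail)  emit P3@[21:22]
pos 23 'c': at 12 (via fail)  emit P3@[22:23]
pos 24 'c': at 12 (via fail)  emit P3@[23:24]
pos 25 'c': at 12 (via fail)  emit P3@[24:25]
pos 26 'c': at 12 (via fail)  emit P3@[25:26]
pos 27 'a': at 1 (via fail)  emit P2@[27:27]
pos 28 'a': at 1 (via fail)  emit P2@[28:28]
pos 29 'b': at 6 (via fail)
pos 30 'b': at 6 (via fail)
pos 31 'a': at 7  emit P2@[31:31]
pos 32 'c': at 8
pos 33 'b': at 9
pos 34 'b': at 10  emit P1@[30:34]
pos 35 'c': at 11 (via fail)

Result: [[2,2],[3,2],[6,3],[7,2],[11,0],[11,3],[14,2],[16,3],[17,2],[18,2],[21,3],[22,3],[23,3],[24,3],[25,3],[26,3],[27,2],[28,2],[31,2],[34,1]]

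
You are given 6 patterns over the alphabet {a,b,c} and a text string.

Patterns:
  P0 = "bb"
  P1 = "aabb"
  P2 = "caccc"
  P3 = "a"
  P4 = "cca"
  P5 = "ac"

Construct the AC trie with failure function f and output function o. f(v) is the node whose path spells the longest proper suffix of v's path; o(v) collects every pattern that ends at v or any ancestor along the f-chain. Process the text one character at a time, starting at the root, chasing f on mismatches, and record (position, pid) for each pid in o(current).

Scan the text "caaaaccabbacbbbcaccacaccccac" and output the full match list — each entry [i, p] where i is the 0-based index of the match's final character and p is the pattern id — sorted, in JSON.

Construct AC machine:
Trie nodes:
  0='ε' goto a→3 b→1 c→7
  1='b' goto b→2
  2='bb' goto ·  [P0 ends]
  3='a' goto a→4 c→14  [P3 ends]
  4='aa' goto b→5
  5='aab' goto b→6
  6='aabb' goto ·  [P1 ends]
  7='c' goto a→8 c→12
  8='ca' goto c→9
  9='cac' goto c→10
  10='cacc' goto c→11
  11='caccc' goto ·  [P2 ends]
  12='cc' goto a→13
  13='cca' goto ·  [P4 ends]
  14='ac' goto ·  [P5 ends]

Failure links (BFS by depth):
  fail(1) 'b': from fail(0)=0 chase 'b': 0 ⇒ 0;  out=∅∪out(0)=∅
  fail(3) 'a': from fail(0)=0 chase 'a': 0 ⇒ 0;  out={3}∪out(0)={3}
  fail(7) 'c': from fail(0)=0 chase 'c': 0 ⇒ 0;  out=∅∪out(0)=∅
  fail(2) 'bb': from fail(1)=0 chase 'b': 0 ⇒ 1;  out={0}∪out(1)={0}
  fail(4) 'aa': from fail(3)=0 chase 'a': 0 ⇒ 3;  out=∅∪out(3)={3}
  fail(8) 'ca': from fail(7)=0 chase 'a': 0 ⇒ 3;  out=∅∪out(3)={3}
  fail(12) 'cc': from fail(7)=0 chase 'c': 0 ⇒ 7;  out=∅∪out(7)=∅
  fail(14) 'ac': from fail(3)=0 chase 'c': 0 ⇒ 7;  out={5}∪out(7)={5}
  fail(5) 'aab': from fail(4)=3 chase 'b': 3→0 ⇒ 1;  out=∅∪out(1)=∅
  fail(9) 'cac': from fail(8)=3 chase 'c': 3 ⇒ 14;  out=∅∪out(14)={5}
  fail(13) 'cca': from fail(12)=7 chase 'a': 7 ⇒ 8;  out={4}∪out(8)={3,4}
  fail(6) 'aabb': from fail(5)=1 chase 'b': 1 ⇒ 2;  out={1}∪out(2)={0,1}
  fail(10) 'cacc': from fail(9)=14 chase 'c': 14→7 ⇒ 12;  out=∅∪out(12)=∅
  fail(11) 'caccc': from fail(10)=12 chase 'c': 12→7 ⇒ 12;  out={2}∪out(12)={2}

Text stream:
i=0 'c': node 0→7
i=1 'a': node 7→8  ** P3@[1:1]
i=2 'a': node 8→4 (fail-walked)  ** P3@[2:2]
i=3 'a': node 4→4 (fail-walked)  ** P3@[3:3]
i=4 'a': node 4→4 (fail-walked)  ** P3@[4:4]
i=5 'c': node 4→14 (fail-walked)  ** P5@[4:5]
i=6 'c': node 14→12 (fail-walked)
i=7 'a': node 12→13  ** P3@[7:7],P4@[5:7]
i=8 'b': node 13→1 (fail-walked)
i=9 'b': node 1→2  ** P0@[8:9]
i=10 'a': node 2→3 (fail-walked)  ** P3@[10:10]
i=11 'c': node 3→14  ** P5@[10:11]
i=12 'b': node 14→1 (fail-walked)
i=13 'b': node 1→2  ** P0@[12:13]
i=14 'b': node 2→2 (fail-walked)  ** P0@[13:14]
i=15 'c': node 2→7 (fail-walked)
i=16 'a': node 7→8  ** P3@[16:16]
i=17 'c': node 8→9  ** P5@[16:17]
i=18 'c': node 9→10
i=19 'a': node 10→13 (fail-walked)  ** P3@[19:19],P4@[17:19]
i=20 'c': node 13→9 (fail-walked)  ** P5@[19:20]
i=21 'a': node 9→8 (fail-walked)  ** P3@[21:21]
i=22 'c': node 8→9  ** P5@[21:22]
i=23 'c': node 9→10
i=24 'c': node 10→11  ** P2@[20:24]
i=25 'c': node 11→12 (fail-walked)
i=26 'a': node 12→13  ** P3@[26:26],P4@[24:26]
i=27 'c': node 13→9 (fail-walked)  ** P5@[26:27]

Matches: [[1,3],[2,3],[3,3],[4,3],[5,5],[7,3],[7,4],[9,0],[10,3],[11,5],[13,0],[14,0],[16,3],[17,5],[19,3],[19,4],[20,5],[21,3],[22,5],[24,2],[26,3],[26,4],[27,5]]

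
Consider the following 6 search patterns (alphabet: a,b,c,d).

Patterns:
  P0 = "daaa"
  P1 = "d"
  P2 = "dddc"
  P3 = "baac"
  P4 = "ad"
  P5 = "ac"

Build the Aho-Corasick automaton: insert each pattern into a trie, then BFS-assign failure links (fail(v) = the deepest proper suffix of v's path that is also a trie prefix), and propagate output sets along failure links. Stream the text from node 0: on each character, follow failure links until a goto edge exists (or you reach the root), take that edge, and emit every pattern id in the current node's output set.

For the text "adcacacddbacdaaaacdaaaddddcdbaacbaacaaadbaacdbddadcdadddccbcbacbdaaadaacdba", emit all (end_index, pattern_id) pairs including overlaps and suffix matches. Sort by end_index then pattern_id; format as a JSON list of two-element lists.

Build:
Trie (insert patterns):
  n0 'ε': a→12 b→8 d→1
  n1 'd': a→2 d→5  [P1 ends]
  n2 'da': a→3
  n3 'daa': a→4
  n4 'daaa': ·  [P0 ends]
  n5 'dd': d→6
  n6 'ddd': c→7
  n7 'dddc': ·  [P2 ends]
  n8 'b': a→9
  n9 'ba': a→10
  n10 'baa': c→11
  n11 'baac': ·  [P3 ends]
  n12 'a': c→14 d→13
  n13 'ad': ·  [P4 ends]
  n14 'ac': ·  [P5 ends]

Failure links (BFS by depth):
  n1('d'): parent n0 fail=0; on 'd' 0 → fail=0;  out {1}∪∅={1}
  n8('b'): parent n0 fail=0; on 'b' 0 → fail=0;  out ∅∪∅=∅
  n12('a'): parent n0 fail=0; on 'a' 0 → fail=0;  out ∅∪∅=∅
  n2('da'): parent n1 fail=0; on 'a' 0 → fail=12;  out ∅∪∅=∅
  n5('dd'): parent n1 fail=0; on 'd' 0 → fail=1;  out ∅∪{1}={1}
  n9('ba'): parent n8 fail=0; on 'a' 0 → fail=12;  out ∅∪∅=∅
  n13('ad'): parent n12 fail=0; on 'd' 0 → fail=1;  out {4}∪{1}={1,4}
  n14('ac'): parent n12 fail=0; on 'c' 0 → fail=0;  out {5}∪∅={5}
  n3('daa'): parent n2 fail=12; on 'a' 12→0 → fail=12;  out ∅∪∅=∅
  n6('ddd'): parent n5 fail=1; on 'd' 1 → fail=5;  out ∅∪{1}={1}
  n10('baa'): parent n9 fail=12; on 'a' 12→0 → fail=12;  out ∅∪∅=∅
  n4('daaa'): parent n3 fail=12; on 'a' 12→0 → fail=12;  out {0}∪∅={0}
  n7('dddc'): parent n6 fail=5; on 'c' 5→1→0 → fail=0;  out {2}∪∅={2}
  n11('baac'): parent n10 fail=12; on 'c' 12 → fail=14;  out {3}∪{5}={3,5}

Text stream:
[0] read 'a'  n0⇒n12
[1] read 'd'  n12⇒n13  ** P1@[1:1],P4@[0:1]
[2] read 'c'  n13⇒n0 ·f
[3] read 'a'  n0⇒n12
[4] read 'c'  n12⇒n14  ** P5@[3:4]
[5] read 'a'  n14⇒n12 ·f
[6] read 'c'  n12⇒n14  ** P5@[5:6]
[7] read 'd'  n14⇒n1 ·f  ** P1@[7:7]
[8] read 'd'  n1⇒n5  ** P1@[8:8]
[9] read 'b'  n5⇒n8 ·f
[10] read 'a'  n8⇒n9
[11] read 'c'  n9⇒n14 ·f  ** P5@[10:11]
[12] read 'd'  n14⇒n1 ·f  ** P1@[12:12]
[13] read 'a'  n1⇒n2
[14] read 'a'  n2⇒n3
[15] read 'a'  n3⇒n4  ** P0@[12:15]
[16] read 'a'  n4⇒n12 ·f
[17] read 'c'  n12⇒n14  ** P5@[16:17]
[18] read 'd'  n14⇒n1 ·f  ** P1@[18:18]
[19] read 'a'  n1⇒n2
[20] read 'a'  n2⇒n3
[21] read 'a'  n3⇒n4  ** P0@[18:21]
[22] read 'd'  n4⇒n13 ·f  ** P1@[22:22],P4@[21:22]
[23] read 'd'  n13⇒n5 ·f  ** P1@[23:23]
[24] read 'd'  n5⇒n6  ** P1@[24:24]
[25] read 'd'  n6⇒n6 ·f  ** P1@[25:25]
[26] read 'c'  n6⇒n7  ** P2@[23:26]
[27] read 'd'  n7⇒n1 ·f  ** P1@[27:27]
[28] read 'b'  n1⇒n8 ·f
[29] read 'a'  n8⇒n9
[30] read 'a'  n9⇒n10
[31] read 'c'  n10⇒n11  ** P3@[28:31],P5@[30:31]
[32] read 'b'  n11⇒n8 ·f
[33] read 'a'  n8⇒n9
[34] read 'a'  n9⇒n10
[35] read 'c'  n10⇒n11  ** P3@[32:35],P5@[34:35]
[36] read 'a'  n11⇒n12 ·f
[37] read 'a'  n12⇒n12 ·f
[38] read 'a'  n12⇒n12 ·f
[39] read 'd'  n12⇒n13  ** P1@[39:39],P4@[38:39]
[40] read 'b'  n13⇒n8 ·f
[41] read 'a'  n8⇒n9
[42] read 'a'  n9⇒n10
[43] read 'c'  n10⇒n11  ** P3@[40:43],P5@[42:43]
[44] read 'd'  n11⇒n1 ·f  ** P1@[44:44]
[45] read 'b'  n1⇒n8 ·f
[46] read 'd'  n8⇒n1 ·f  ** P1@[46:46]
[47] read 'd'  n1⇒n5  ** P1@[47:47]
[48] read 'a'  n5⇒n2 ·f
[49] read 'd'  n2⇒n13 ·f  ** P1@[49:49],P4@[48:49]
[50] read 'c'  n13⇒n0 ·f
[51] read 'd'  n0⇒n1  ** P1@[51:51]
[52] read 'a'  n1⇒n2
[53] read 'd'  n2⇒n13 ·f  ** P1@[53:53],P4@[52:53]
[54] read 'd'  n13⇒n5 ·f  ** P1@[54:54]
[55] read 'd'  n5⇒n6  ** P1@[55:55]
[56] read 'c'  n6⇒n7  ** P2@[53:56]
[57] read 'c'  n7⇒n0 ·f
[58] read 'b'  n0⇒n8
[59] read 'c'  n8⇒n0 ·f
[60] read 'b'  n0⇒n8
[61] read 'a'  n8⇒n9
[62] read 'c'  n9⇒n14 ·f  ** P5@[61:62]
[63] read 'b'  n14⇒n8 ·f
[64] read 'd'  n8⇒n1 ·f  ** P1@[64:64]
[65] read 'a'  n1⇒n2
[66] read 'a'  n2⇒n3
[67] read 'a'  n3⇒n4  ** P0@[64:67]
[68] read 'd'  n4⇒n13 ·f  ** P1@[68:68],P4@[67:68]
[69] read 'a'  n13⇒n2 ·f
[70] read 'a'  n2⇒n3
[71] read 'c'  n3⇒n14 ·f  ** P5@[70:71]
[72] read 'd'  n14⇒n1 ·f  ** P1@[72:72]
[73] read 'b'  n1⇒n8 ·f
[74] read 'a'  n8⇒n9

Matches: [[1,1],[1,4],[4,5],[6,5],[7,1],[8,1],[11,5],[12,1],[15,0],[17,5],[18,1],[21,0],[22,1],[22,4],[23,1],[24,1],[25,1],[26,2],[27,1],[31,3],[31,5],[35,3],[35,5],[39,1],[39,4],[43,3],[43,5],[44,1],[46,1],[47,1],[49,1],[49,4],[51,1],[53,1],[53,4],[54,1],[55,1],[56,2],[62,5],[64,1],[67,0],[68,1],[68,4],[71,5],[72,1]]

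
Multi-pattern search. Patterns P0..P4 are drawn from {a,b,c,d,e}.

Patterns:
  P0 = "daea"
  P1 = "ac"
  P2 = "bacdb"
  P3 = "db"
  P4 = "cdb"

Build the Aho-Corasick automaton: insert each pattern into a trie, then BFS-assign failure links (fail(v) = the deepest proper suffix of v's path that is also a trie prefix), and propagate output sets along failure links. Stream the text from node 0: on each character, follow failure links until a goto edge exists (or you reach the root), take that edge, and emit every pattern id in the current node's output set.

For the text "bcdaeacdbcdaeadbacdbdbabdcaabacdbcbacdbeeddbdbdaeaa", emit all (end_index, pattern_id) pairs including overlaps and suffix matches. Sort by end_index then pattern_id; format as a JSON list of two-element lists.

Build automaton:
Trie nodes:
  n0 'ε': a→5 b→7 c→13 d→1
  n1 'd': a→2 b→12
  n2 'da': e→3
  n3 'dae': a→4
  n4 'daea': ·  [P0 ends]
  n5 'a': c→6
  n6 'ac': ·  [P1 ends]
  n7 'b': a→8
  n8 'ba': c→9
  n9 'bac': d→10
  n10 'bacd': b→11
  n11 'bacdb': ·  [P2 ends]
  n12 'db': ·  [P3 ends]
  n13 'c': d→14
  n14 'cd': b→15
  n15 'cdb': ·  [P4 ends]

Failure links (BFS by depth):
  n1('d'): parent n0 fail=0; on 'd' 0 → fail=0;  out ∅∪∅=∅
  n5('a'): parent n0 fail=0; on 'a' 0 → fail=0;  out ∅∪∅=∅
  n7('b'): parent n0 fail=0; on 'b' 0 → fail=0;  out ∅∪∅=∅
  n13('c'): parent n0 fail=0; on 'c' 0 → fail=0;  out ∅∪∅=∅
  n2('da'): parent n1 fail=0; on 'a' 0 → fail=5;  out ∅∪∅=∅
  n6('ac'): parent n5 fail=0; on 'c' 0 → fail=13;  out {1}∪∅={1}
  n8('ba'): parent n7 fail=0; on 'a' 0 → fail=5;  out ∅∪∅=∅
  n12('db'): parent n1 fail=0; on 'b' 0 → fail=7;  out {3}∪∅={3}
  n14('cd'): parent n13 fail=0; on 'd' 0 → fail=1;  out ∅∪∅=∅
  n3('dae'): parent n2 fail=5; on 'e' 5→0 → fail=0;  out ∅∪∅=∅
  n9('bac'): parent n8 fail=5; on 'c' 5 → fail=6;  out ∅∪{1}={1}
  n15('cdb'): parent n14 fail=1; on 'b' 1 → fail=12;  out {4}∪{3}={3,4}
  n4('daea'): parent n3 fail=0; on 'a' 0 → fail=5;  out {0}∪∅={0}
  n10('bacd'): parent n9 fail=6; on 'd' 6→13 → fail=14;  out ∅∪∅=∅
  n11('bacdb'): parent n10 fail=14; on 'b' 14 → fail=15;  out {2}∪{3,4}={2,3,4}

Scan:
[0] read 'b'  n0⇒n7
[1] read 'c'  n7⇒n13 (fail-walked)
[2] read 'd'  n13⇒n14
[3] read 'a'  n14⇒n2 (fail-walked)
[4] read 'e'  n2⇒n3
[5] read 'a'  n3⇒n4  → match P0@[2:5]
[6] read 'c'  n4⇒n6 (fail-walked)  → match P1@[5:6]
[7] read 'd'  n6⇒n14 (fail-walked)
[8] read 'b'  n14⇒n15  → match P3@[7:8],P4@[6:8]
[9] read 'c'  n15⇒n13 (fail-walked)
[10] read 'd'  n13⇒n14
[11] read 'a'  n14⇒n2 (fail-walked)
[12] read 'e'  n2⇒n3
[13] read 'a'  n3⇒n4  → match P0@[10:13]
[14] read 'd'  n4⇒n1 (fail-walked)
[15] read 'b'  n1⇒n12  → match P3@[14:15]
[16] read 'a'  n12⇒n8 (fail-walked)
[17] read 'c'  n8⇒n9  → match P1@[16:17]
[18] read 'd'  n9⇒n10
[19] read 'b'  n10⇒n11  → match P2@[15:19],P3@[18:19],P4@[17:19]
[20] read 'd'  n11⇒n1 (fail-walked)
[21] read 'b'  n1⇒n12  → match P3@[20:21]
[22] read 'a'  n12⇒n8 (fail-walked)
[23] read 'b'  n8⇒n7 (fail-walked)
[24] read 'd'  n7⇒n1 (fail-walked)
[25] read 'c'  n1⇒n13 (fail-walked)
[26] read 'a'  n13⇒n5 (fail-walked)
[27] read 'a'  n5⇒n5 (fail-walked)
[28] read 'b'  n5⇒n7 (fail-walked)
[29] read 'a'  n7⇒n8
[30] read 'c'  n8⇒n9  → match P1@[29:30]
[31] read 'd'  n9⇒n10
[32] read 'b'  n10⇒n11  → match P2@[28:32],P3@[31:32],P4@[30:32]
[33] read 'c'  n11⇒n13 (fail-walked)
[34] read 'b'  n13⇒n7 (fail-walked)
[35] read 'a'  n7⇒n8
[36] read 'c'  n8⇒n9  → match P1@[35:36]
[37] read 'd'  n9⇒n10
[38] read 'b'  n10⇒n11  → match P2@[34:38],P3@[37:38],P4@[36:38]
[39] read 'e'  n11⇒n0 (fail-walked)
[40] read 'e'  n0⇒n0
[41] read 'd'  n0⇒n1
[42] read 'd'  n1⇒n1 (fail-walked)
[43] read 'b'  n1⇒n12  → match P3@[42:43]
[44] read 'd'  n12⇒n1 (fail-walked)
[45] read 'b'  n1⇒n12  → match P3@[44:45]
[46] read 'd'  n12⇒n1 (fail-walked)
[47] read 'a'  n1⇒n2
[48] read 'e'  n2⇒n3
[49] read 'a'  n3⇒n4  → match P0@[46:49]
[50] read 'a'  n4⇒n5 (fail-walked)

Result: [[5,0],[6,1],[8,3],[8,4],[13,0],[15,3],[17,1],[19,2],[19,3],[19,4],[21,3],[30,1],[32,2],[32,3],[32,4],[36,1],[38,2],[38,3],[38,4],[43,3],[45,3],[49,0]]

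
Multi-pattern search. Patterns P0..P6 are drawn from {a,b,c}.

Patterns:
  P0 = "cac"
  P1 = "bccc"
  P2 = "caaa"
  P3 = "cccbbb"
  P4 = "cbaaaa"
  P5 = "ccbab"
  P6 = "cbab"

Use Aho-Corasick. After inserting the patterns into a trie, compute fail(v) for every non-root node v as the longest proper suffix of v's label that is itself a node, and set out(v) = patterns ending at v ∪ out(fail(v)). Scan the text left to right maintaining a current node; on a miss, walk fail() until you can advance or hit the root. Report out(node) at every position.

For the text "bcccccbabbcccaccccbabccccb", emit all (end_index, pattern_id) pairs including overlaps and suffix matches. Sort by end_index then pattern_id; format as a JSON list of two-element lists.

Build automaton:
Trie nodes:
  n0 'ε': b→4 c→1
  n1 'c': a→2 b→15 c→10
  n2 'ca': a→8 c→3
  n3 'cac': ·  [P0 ends]
  n4 'b': c→5
  n5 'bc': c→6
  n6 'bcc': c→7
  n7 'bccc': ·  [P1 ends]
  n8 'caa': a→9
  n9 'caaa': ·  [P2 ends]
  n10 'cc': b→20 c→11
  n11 'ccc': b→12
  n12 'cccb': b→13
  n13 'cccbb': b→14
  n14 'cccbbb': ·  [P3 ends]
  n15 'cb': a→16
  n16 'cba': a→17 b→23
  n17 'cbaa': a→18
  n18 'cbaaa': a→19
  n19 'cbaaaa': ·  [P4 ends]
  n20 'ccb': a→21
  n21 'ccba': b→22
  n22 'ccbab': ·  [P5 ends]
  n23 'cbab': ·  [P6 ends]

Failure links (BFS by depth):
  n1('c'): parent n0 fail=0; on 'c' 0 → fail=0;  out ∅∪∅=∅
  n4('b'): parent n0 fail=0; on 'b' 0 → fail=0;  out ∅∪∅=∅
  n2('ca'): parent n1 fail=0; on 'a' 0 → fail=0;  out ∅∪∅=∅
  n5('bc'): parent n4 fail=0; on 'c' 0 → fail=1;  out ∅∪∅=∅
  n10('cc'): parent n1 fail=0; on 'c' 0 → fail=1;  out ∅∪∅=∅
  n15('cb'): parent n1 fail=0; on 'b' 0 → fail=4;  out ∅∪∅=∅
  n3('cac'): parent n2 fail=0; on 'c' 0 → fail=1;  out {0}∪∅={0}
  n6('bcc'): parent n5 fail=1; on 'c' 1 → fail=10;  out ∅∪∅=∅
  n8('caa'): parent n2 fail=0; on 'a' 0 → fail=0;  out ∅∪∅=∅
  n11('ccc'): parent n10 fail=1; on 'c' 1 → fail=10;  out ∅∪∅=∅
  n16('cba'): parent n15 fail=4; on 'a' 4→0 → fail=0;  out ∅∪∅=∅
  n20('ccb'): parent n10 fail=1; on 'b' 1 → fail=15;  out ∅∪∅=∅
  n7('bccc'): parent n6 fail=10; on 'c' 10 → fail=11;  out {1}∪∅={1}
  n9('caaa'): parent n8 fail=0; on 'a' 0 → fail=0;  out {2}∪∅={2}
  n12('cccb'): parent n11 fail=10; on 'b' 10 → fail=20;  out ∅∪∅=∅
  n17('cbaa'): parent n16 fail=0; on 'a' 0 → fail=0;  out ∅∪∅=∅
  n21('ccba'): parent n20 fail=15; on 'a' 15 → fail=16;  out ∅∪∅=∅
  n23('cbab'): parent n16 fail=0; on 'b' 0 → fail=4;  out {6}∪∅={6}
  n13('cccbb'): parent n12 fail=20; on 'b' 20→15→4→0 → fail=4;  out ∅∪∅=∅
  n18('cbaaa'): parent n17 fail=0; on 'a' 0 → fail=0;  out ∅∪∅=∅
  n22('ccbab'): parent n21 fail=16; on 'b' 16 → fail=23;  out {5}∪{6}={5,6}
  n14('cccbbb'): parent n13 fail=4; on 'b' 4→0 → fail=4;  out {3}∪∅={3}
  n19('cbaaaa'): parent n18 fail=0; on 'a' 0 → fail=0;  out {4}∪∅={4}

Run:
i=0 'b': node 0→4
i=1 'c': node 4→5
i=2 'c': node 5→6
i=3 'c': node 6→7  emit P1@[0:3]
i=4 'c': node 7→11 (via fail)
i=5 'c': node 11→11 (via fail)
i=6 'b': node 11→12
i=7 'a': node 12→21 (via fail)
i=8 'b': node 21→22  emit P5@[4:8],P6@[5:8]
i=9 'b': node 22→4 (via fail)
i=10 'c': node 4→5
i=11 'c': node 5→6
i=12 'c': node 6→7  emit P1@[9:12]
i=13 'a': node 7→2 (via fail)
i=14 'c': node 2→3  emit P0@[12:14]
i=15 'c': node 3→10 (via fail)
i=16 'c': node 10→11
i=17 'c': node 11→11 (via fail)
i=18 'b': node 11→12
i=19 'a': node 12→21 (via fail)
i=20 'b': node 21→22  emit P5@[16:20],P6@[17:20]
i=21 'c': node 22→5 (via fail)
i=22 'c': node 5→6
i=23 'c': node 6→7  emit P1@[20:23]
i=24 'c': node 7→11 (via fail)
i=25 'b': node 11→12

Result: [[3,1],[8,5],[8,6],[12,1],[14,0],[20,5],[20,6],[23,1]]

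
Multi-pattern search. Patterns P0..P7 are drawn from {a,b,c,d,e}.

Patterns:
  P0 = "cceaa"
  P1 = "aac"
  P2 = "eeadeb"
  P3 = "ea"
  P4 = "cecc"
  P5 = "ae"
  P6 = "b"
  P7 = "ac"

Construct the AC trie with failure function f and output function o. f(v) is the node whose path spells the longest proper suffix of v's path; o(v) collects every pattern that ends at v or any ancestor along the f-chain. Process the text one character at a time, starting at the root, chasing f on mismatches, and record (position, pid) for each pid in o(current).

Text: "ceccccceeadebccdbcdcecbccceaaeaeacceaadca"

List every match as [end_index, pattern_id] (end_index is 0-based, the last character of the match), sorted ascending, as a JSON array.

Build:
Trie (insert patterns):
  0='ε' goto a→6 b→20 c→1 e→9
  1='c' goto c→2 e→16
  2='cc' goto e→3
  3='cce' goto a→4
  4='ccea' goto a→5
  5='cceaa' goto ·  ←P0
  6='a' goto a→7 c→21 e→19
  7='aa' goto c→8
  8='aac' goto ·  ←P1
  9='e' goto a→15 e→10
  10='ee' goto a→11
  11='eea' goto d→12
  12='eead' goto e→13
  13='eeade' goto b→14
  14='eeadeb' goto ·  ←P2
  15='ea' goto ·  ←P3
  16='ce' goto c→17
  17='cec' goto c→18
  18='cecc' goto ·  ←P4
  19='ae' goto ·  ←P5
  20='b' goto ·  ←P6
  21='ac' goto ·  ←P7

Failure links (BFS by depth):
  fail(1) 'c': from fail(0)=0 chase 'c': 0 ⇒ 0;  out=∅∪out(0)=∅
  fail(6) 'a': from fail(0)=0 chase 'a': 0 ⇒ 0;  out=∅∪out(0)=∅
  fail(9) 'e': from fail(0)=0 chase 'e': 0 ⇒ 0;  out=∅∪out(0)=∅
  fail(20) 'b': from fail(0)=0 chase 'b': 0 ⇒ 0;  out={6}∪out(0)={6}
  fail(2) 'cc': from fail(1)=0 chase 'c': 0 ⇒ 1;  out=∅∪out(1)=∅
  fail(7) 'aa': from fail(6)=0 chase 'a': 0 ⇒ 6;  out=∅∪out(6)=∅
  fail(10) 'ee': from fail(9)=0 chase 'e': 0 ⇒ 9;  out=∅∪out(9)=∅
  fail(15) 'ea': from fail(9)=0 chase 'a': 0 ⇒ 6;  out={3}∪out(6)={3}
  fail(16) 'ce': from fail(1)=0 chase 'e': 0 ⇒ 9;  out=∅∪out(9)=∅
  fail(19) 'ae': from fail(6)=0 chase 'e': 0 ⇒ 9;  out={5}∪out(9)={5}
  fail(21) 'ac': from fail(6)=0 chase 'c': 0 ⇒ 1;  out={7}∪out(1)={7}
  fail(3) 'cce': from fail(2)=1 chase 'e': 1 ⇒ 16;  out=∅∪out(16)=∅
  fail(8) 'aac': from fail(7)=6 chase 'c': 6 ⇒ 21;  out={1}∪out(21)={1,7}
  fail(11) 'eea': from fail(10)=9 chase 'a': 9 ⇒ 15;  out=∅∪out(15)={3}
  fail(17) 'cec': from fail(16)=9 chase 'c': 9→0 ⇒ 1;  out=∅∪out(1)=∅
  fail(4) 'ccea': from fail(3)=16 chase 'a': 16→9 ⇒ 15;  out=∅∪out(15)={3}
  fail(12) 'eead': from fail(11)=15 chase 'd': 15→6→0 ⇒ 0;  out=∅∪out(0)=∅
  fail(18) 'cecc': from fail(17)=1 chase 'c': 1 ⇒ 2;  out={4}∪out(2)={4}
  fail(5) 'cceaa': from fail(4)=15 chase 'a': 15→6 ⇒ 7;  out={0}∪out(7)={0}
  fail(13) 'eeade': from fail(12)=0 chase 'e': 0 ⇒ 9;  out=∅∪out(9)=∅
  fail(14) 'eeadeb': from fail(13)=9 chase 'b': 9→0 ⇒ 20;  out={2}∪out(20)={2,6}

Run:
[0] read 'c'  n0⇒n1
[1] read 'e'  n1⇒n16
[2] read 'c'  n16⇒n17
[3] read 'c'  n17⇒n18  → match P4@[0:3]
[4] read 'c'  n18⇒n2 (via fail)
[5] read 'c'  n2⇒n2 (via fail)
[6] read 'c'  n2⇒n2 (via fail)
[7] read 'e'  n2⇒n3
[8] read 'e'  n3⇒n10 (via fail)
[9] read 'a'  n10⇒n11  → match P3@[8:9]
[10] read 'd'  n11⇒n12
[11] read 'e'  n12⇒n13
[12] read 'b'  n13⇒n14  → match P2@[7:12],P6@[12:12]
[13] read 'c'  n14⇒n1 (via fail)
[14] read 'c'  n1⇒n2
[15] read 'd'  n2⇒n0 (via fail)
[16] read 'b'  n0⇒n20  → match P6@[16:16]
[17] read 'c'  n20⇒n1 (via fail)
[18] read 'd'  n1⇒n0 (via fail)
[19] read 'c'  n0⇒n1
[20] read 'e'  n1⇒n16
[21] read 'c'  n16⇒n17
[22] read 'b'  n17⇒n20 (via fail)  → match P6@[22:22]
[23] read 'c'  n20⇒n1 (via fail)
[24] read 'c'  n1⇒n2
[25] read 'c'  n2⇒n2 (via fail)
[26] read 'e'  n2⇒n3
[27] read 'a'  n3⇒n4  → match P3@[26:27]
[28] read 'a'  n4⇒n5  → match P0@[24:28]
[29] read 'e'  n5⇒n19 (via fail)  → match P5@[28:29]
[30] read 'a'  n19⇒n15 (via fail)  → match P3@[29:30]
[31] read 'e'  n15⇒n19 (via fail)  → match P5@[30:31]
[32] read 'a'  n19⇒n15 (via fail)  → match P3@[31:32]
[33] read 'c'  n15⇒n21 (via fail)  → match P7@[32:33]
[34] read 'c'  n21⇒n2 (via fail)
[35] read 'e'  n2⇒n3
[36] read 'a'  n3⇒n4  → match P3@[35:36]
[37] read 'a'  n4⇒n5  → match P0@[33:37]
[38] read 'd'  n5⇒n0 (via fail)
[39] read 'c'  n0⇒n1
[40] read 'a'  n1⇒n6 (via fail)

All matches (sorted): [[3,4],[9,3],[12,2],[12,6],[16,6],[22,6],[27,3],[28,0],[29,5],[30,3],[31,5],[32,3],[33,7],[36,3],[37,0]]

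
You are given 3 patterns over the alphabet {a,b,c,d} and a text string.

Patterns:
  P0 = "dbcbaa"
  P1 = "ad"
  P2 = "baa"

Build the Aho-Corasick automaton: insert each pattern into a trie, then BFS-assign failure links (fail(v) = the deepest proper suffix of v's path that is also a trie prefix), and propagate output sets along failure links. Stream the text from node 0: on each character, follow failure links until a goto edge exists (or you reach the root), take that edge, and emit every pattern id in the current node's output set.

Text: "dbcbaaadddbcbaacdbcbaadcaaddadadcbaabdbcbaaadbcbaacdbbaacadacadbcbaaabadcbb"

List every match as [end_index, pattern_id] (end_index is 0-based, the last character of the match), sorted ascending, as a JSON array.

Build:
Trie nodes:
  n0 'ε': a→7 b→9 d→1
  n1 'd': b→2
  n2 'db': c→3
  n3 'dbc': b→4
  n4 'dbcb': a→5
  n5 'dbcba': a→6
  n6 'dbcbaa': ·  ←P0
  n7 'a': d→8
  n8 'ad': ·  ←P1
  n9 'b': a→10
  n10 'ba': a→11
  n11 'baa': ·  ←P2

BFS fail/out derivation:
  n1('d'): parent n0 fail=0; on 'd' 0 → fail=0;  out ∅∪∅=∅
  n7('a'): parent n0 fail=0; on 'a' 0 → fail=0;  out ∅∪∅=∅
  n9('b'): parent n0 fail=0; on 'b' 0 → fail=0;  out ∅∪∅=∅
  n2('db'): parent n1 fail=0; on 'b' 0 → fail=9;  out ∅∪∅=∅
  n8('ad'): parent n7 fail=0; on 'd' 0 → fail=1;  out {1}∪∅={1}
  n10('ba'): parent n9 fail=0; on 'a' 0 → fail=7;  out ∅∪∅=∅
  n3('dbc'): parent n2 fail=9; on 'c' 9→0 → fail=0;  out ∅∪∅=∅
  n11('baa'): parent n10 fail=7; on 'a' 7→0 → fail=7;  out {2}∪∅={2}
  n4('dbcb'): parent n3 fail=0; on 'b' 0 → fail=9;  out ∅∪∅=∅
  n5('dbcba'): parent n4 fail=9; on 'a' 9 → fail=10;  out ∅∪∅=∅
  n6('dbcbaa'): parent n5 fail=10; on 'a' 10 → fail=11;  out {0}∪{2}={0,2}

Run:
pos 0 'd': at 1
pos 1 'b': at 2
pos 2 'c': at 3
pos 3 'b': at 4
pos 4 'a': at 5
pos 5 'a': at 6  → match P0@[0:5],P2@[3:5]
pos 6 'a': at 7 (via fail)
pos 7 'd': at 8  → match P1@[6:7]
pos 8 'd': at 1 (via fail)
pos 9 'd': at 1 (via fail)
pos 10 'b': at 2
pos 11 'c': at 3
pos 12 'b': at 4
pos 13 'a': at 5
pos 14 'a': at 6  → match P0@[9:14],P2@[12:14]
pos 15 'c': at 0 (via fail)
pos 16 'd': at 1
pos 17 'b': at 2
pos 18 'c': at 3
pos 19 'b': at 4
pos 20 'a': at 5
pos 21 'a': at 6  → match P0@[16:21],P2@[19:21]
pos 22 'd': at 8 (via fail)  → match P1@[21:22]
pos 23 'c': at 0 (via fail)
pos 24 'a': at 7
pos 25 'a': at 7 (via fail)
pos 26 'd': at 8  → match P1@[25:26]
pos 27 'd': at 1 (via fail)
pos 28 'a': at 7 (via fail)
pos 29 'd': at 8  → match P1@[28:29]
pos 30 'a': at 7 (via fail)
pos 31 'd': at 8  → match P1@[30:31]
pos 32 'c': at 0 (via fail)
pos 33 'b': at 9
pos 34 'a': at 10
pos 35 'a': at 11  → match P2@[33:35]
pos 36 'b': at 9 (via fail)
pos 37 'd': at 1 (via fail)
pos 38 'b': at 2
pos 39 'c': at 3
pos 40 'b': at 4
pos 41 'a': at 5
pos 42 'a': at 6  → match P0@[37:42],P2@[40:42]
pos 43 'a': at 7 (via fail)
pos 44 'd': at 8  → match P1@[43:44]
pos 45 'b': at 2 (via fail)
pos 46 'c': at 3
pos 47 'b': at 4
pos 48 'a': at 5
pos 49 'a': at 6  → match P0@[44:49],P2@[47:49]
pos 50 'c': at 0 (via fail)
pos 51 'd': at 1
pos 52 'b': at 2
pos 53 'b': at 9 (via fail)
pos 54 'a': at 10
pos 55 'a': at 11  → match P2@[53:55]
pos 56 'c': at 0 (via fail)
pos 57 'a': at 7
pos 58 'd': at 8  → match P1@[57:58]
pos 59 'a': at 7 (via fail)
pos 60 'c': at 0 (via fail)
pos 61 'a': at 7
pos 62 'd': at 8  → match P1@[61:62]
pos 63 'b': at 2 (via fail)
pos 64 'c': at 3
pos 65 'b': at 4
pos 66 'a': at 5
pos 67 'a': at 6  → match P0@[62:67],P2@[65:67]
pos 68 'a': at 7 (via fail)
pos 69 'b': at 9 (via fail)
pos 70 'a': at 10
pos 71 'd': at 8 (via fail)  → match P1@[70:71]
pos 72 'c': at 0 (via fail)
pos 73 'b': at 9
pos 74 'b': at 9 (via fail)

Result: [[5,0],[5,2],[7,1],[14,0],[14,2],[21,0],[21,2],[22,1],[26,1],[29,1],[31,1],[35,2],[42,0],[42,2],[44,1],[49,0],[49,2],[55,2],[58,1],[62,1],[67,0],[67,2],[71,1]]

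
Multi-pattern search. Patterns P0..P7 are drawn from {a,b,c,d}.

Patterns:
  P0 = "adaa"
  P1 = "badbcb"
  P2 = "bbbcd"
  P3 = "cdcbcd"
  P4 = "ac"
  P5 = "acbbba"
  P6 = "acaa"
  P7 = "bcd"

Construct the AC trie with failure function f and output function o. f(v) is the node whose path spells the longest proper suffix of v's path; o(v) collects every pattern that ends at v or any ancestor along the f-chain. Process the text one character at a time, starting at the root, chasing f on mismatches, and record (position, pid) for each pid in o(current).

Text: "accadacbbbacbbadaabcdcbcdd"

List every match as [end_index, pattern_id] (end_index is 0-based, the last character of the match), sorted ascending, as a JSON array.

Build automaton:
Trie (insert patterns):
  n0 'ε': a→1 b→5 c→15
  n1 'a': c→21 d→2
  n2 'ad': a→3
  n3 'ada': a→4
  n4 'adaa': ·  [P0 ends]
  n5 'b': a→6 b→11 c→28
  n6 'ba': d→7
  n7 'bad': b→8
  n8 'badb': c→9
  n9 'badbc': b→10
  n10 'badbcb': ·  [P1 ends]
  n11 'bb': b→12
  n12 'bbb': c→13
  n13 'bbbc': d→14
  n14 'bbbcd': ·  [P2 ends]
  n15 'c': d→16
  n16 'cd': c→17
  n17 'cdc': b→18
  n18 'cdcb': c→19
  n19 'cdcbc': d→20
  n20 'cdcbcd': ·  [P3 ends]
  n21 'ac': a→26 b→22  [P4 ends]
  n22 'acb': b→23
  n23 'acbb': b→24
  n24 'acbbb': a→25
  n25 'acbbba': ·  [P5 ends]
  n26 'aca': a→27
  n27 'acaa': ·  [P6 ends]
  n28 'bc': d→29
  n29 'bcd': ·  [P7 ends]

BFS fail/out derivation:
  fail(1) 'a': from fail(0)=0 chase 'a': 0 ⇒ 0;  out=∅∪out(0)=∅
  fail(5) 'b': from fail(0)=0 chase 'b': 0 ⇒ 0;  out=∅∪out(0)=∅
  fail(15) 'c': from fail(0)=0 chase 'c': 0 ⇒ 0;  out=∅∪out(0)=∅
  fail(2) 'ad': from fail(1)=0 chase 'd': 0 ⇒ 0;  out=∅∪out(0)=∅
  fail(6) 'ba': from fail(5)=0 chase 'a': 0 ⇒ 1;  out=∅∪out(1)=∅
  fail(11) 'bb': from fail(5)=0 chase 'b': 0 ⇒ 5;  out=∅∪out(5)=∅
  fail(16) 'cd': from fail(15)=0 chase 'd': 0 ⇒ 0;  out=∅∪out(0)=∅
  fail(21) 'ac': from fail(1)=0 chase 'c': 0 ⇒ 15;  out={4}∪out(15)={4}
  fail(28) 'bc': from fail(5)=0 chase 'c': 0 ⇒ 15;  out=∅∪out(15)=∅
  fail(3) 'ada': from fail(2)=0 chase 'a': 0 ⇒ 1;  out=∅∪out(1)=∅
  fail(7) 'bad': from fail(6)=1 chase 'd': 1 ⇒ 2;  out=∅∪out(2)=∅
  fail(12) 'bbb': from fail(11)=5 chase 'b': 5 ⇒ 11;  out=∅∪out(11)=∅
  fail(17) 'cdc': from fail(16)=0 chase 'c': 0 ⇒ 15;  out=∅∪out(15)=∅
  fail(22) 'acb': from fail(21)=15 chase 'b': 15→0 ⇒ 5;  out=∅∪out(5)=∅
  fail(26) 'aca': from fail(21)=15 chase 'a': 15→0 ⇒ 1;  out=∅∪out(1)=∅
  fail(29) 'bcd': from fail(28)=15 chase 'd': 15 ⇒ 16;  out={7}∪out(16)={7}
  fail(4) 'adaa': from fail(3)=1 chase 'a': 1→0 ⇒ 1;  out={0}∪out(1)={0}
  fail(8) 'badb': from fail(7)=2 chase 'b': 2→0 ⇒ 5;  out=∅∪out(5)=∅
  fail(13) 'bbbc': from fail(12)=11 chase 'c': 11→5 ⇒ 28;  out=∅∪out(28)=∅
  fail(18) 'cdcb': from fail(17)=15 chase 'b': 15→0 ⇒ 5;  out=∅∪out(5)=∅
  fail(23) 'acbb': from fail(22)=5 chase 'b': 5 ⇒ 11;  out=∅∪out(11)=∅
  fail(27) 'acaa': from fail(26)=1 chase 'a': 1→0 ⇒ 1;  out={6}∪out(1)={6}
  fail(9) 'badbc': from fail(8)=5 chase 'c': 5 ⇒ 28;  out=∅∪out(28)=∅
  fail(14) 'bbbcd': from fail(13)=28 chase 'd': 28 ⇒ 29;  out={2}∪out(29)={2,7}
  fail(19) 'cdcbc': from fail(18)=5 chase 'c': 5 ⇒ 28;  out=∅∪out(28)=∅
  fail(24) 'acbbb': from fail(23)=11 chase 'b': 11 ⇒ 12;  out=∅∪out(12)=∅
  fail(10) 'badbcb': from fail(9)=28 chase 'b': 28→15→0 ⇒ 5;  out={1}∪out(5)={1}
  fail(20) 'cdcbcd': from fail(19)=28 chase 'd': 28 ⇒ 29;  out={3}∪out(29)={3,7}
  fail(25) 'acbbba': from fail(24)=12 chase 'a': 12→11→5 ⇒ 6;  out={5}∪out(6)={5}

Run:
[0] read 'a'  n0⇒n1
[1] read 'c'  n1⇒n21  → match P4@[0:1]
[2] read 'c'  n21⇒n15 (fail-walked)
[3] read 'a'  n15⇒n1 (fail-walked)
[4] read 'd'  n1⇒n2
[5] read 'a'  n2⇒n3
[6] read 'c'  n3⇒n21 (fail-walked)  → match P4@[5:6]
[7] read 'b'  n21⇒n22
[8] read 'b'  n22⇒n23
[9] read 'b'  n23⇒n24
[10] read 'a'  n24⇒n25  → match P5@[5:10]
[11] read 'c'  n25⇒n21 (fail-walked)  → match P4@[10:11]
[12] read 'b'  n21⇒n22
[13] read 'b'  n22⇒n23
[14] read 'a'  n23⇒n6 (fail-walked)
[15] read 'd'  n6⇒n7
[16] read 'a'  n7⇒n3 (fail-walked)
[17] read 'a'  n3⇒n4  → match P0@[14:17]
[18] read 'b'  n4⇒n5 (fail-walked)
[19] read 'c'  n5⇒n28
[20] read 'd'  n28⇒n29  → match P7@[18:20]
[21] read 'c'  n29⇒n17 (fail-walked)
[22] read 'b'  n17⇒n18
[23] read 'c'  n18⇒n19
[24] read 'd'  n19⇒n20  → match P3@[19:24],P7@[22:24]
[25] read 'd'  n20⇒n0 (fail-walked)

Matches: [[1,4],[6,4],[10,5],[11,4],[17,0],[20,7],[24,3],[24,7]]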